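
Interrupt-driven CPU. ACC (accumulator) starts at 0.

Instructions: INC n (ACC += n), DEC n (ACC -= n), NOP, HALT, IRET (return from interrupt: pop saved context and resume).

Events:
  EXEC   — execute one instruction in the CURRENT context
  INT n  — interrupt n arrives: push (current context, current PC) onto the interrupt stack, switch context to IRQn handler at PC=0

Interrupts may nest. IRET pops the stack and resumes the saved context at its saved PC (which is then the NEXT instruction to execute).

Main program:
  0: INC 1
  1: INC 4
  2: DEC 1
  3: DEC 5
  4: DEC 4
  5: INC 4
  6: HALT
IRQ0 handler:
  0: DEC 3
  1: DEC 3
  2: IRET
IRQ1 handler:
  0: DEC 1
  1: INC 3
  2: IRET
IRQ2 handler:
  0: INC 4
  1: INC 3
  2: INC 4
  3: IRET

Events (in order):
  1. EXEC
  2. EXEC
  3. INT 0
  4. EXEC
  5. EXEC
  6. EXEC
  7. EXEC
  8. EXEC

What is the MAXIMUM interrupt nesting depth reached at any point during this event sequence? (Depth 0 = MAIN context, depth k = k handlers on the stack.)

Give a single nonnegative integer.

Event 1 (EXEC): [MAIN] PC=0: INC 1 -> ACC=1 [depth=0]
Event 2 (EXEC): [MAIN] PC=1: INC 4 -> ACC=5 [depth=0]
Event 3 (INT 0): INT 0 arrives: push (MAIN, PC=2), enter IRQ0 at PC=0 (depth now 1) [depth=1]
Event 4 (EXEC): [IRQ0] PC=0: DEC 3 -> ACC=2 [depth=1]
Event 5 (EXEC): [IRQ0] PC=1: DEC 3 -> ACC=-1 [depth=1]
Event 6 (EXEC): [IRQ0] PC=2: IRET -> resume MAIN at PC=2 (depth now 0) [depth=0]
Event 7 (EXEC): [MAIN] PC=2: DEC 1 -> ACC=-2 [depth=0]
Event 8 (EXEC): [MAIN] PC=3: DEC 5 -> ACC=-7 [depth=0]
Max depth observed: 1

Answer: 1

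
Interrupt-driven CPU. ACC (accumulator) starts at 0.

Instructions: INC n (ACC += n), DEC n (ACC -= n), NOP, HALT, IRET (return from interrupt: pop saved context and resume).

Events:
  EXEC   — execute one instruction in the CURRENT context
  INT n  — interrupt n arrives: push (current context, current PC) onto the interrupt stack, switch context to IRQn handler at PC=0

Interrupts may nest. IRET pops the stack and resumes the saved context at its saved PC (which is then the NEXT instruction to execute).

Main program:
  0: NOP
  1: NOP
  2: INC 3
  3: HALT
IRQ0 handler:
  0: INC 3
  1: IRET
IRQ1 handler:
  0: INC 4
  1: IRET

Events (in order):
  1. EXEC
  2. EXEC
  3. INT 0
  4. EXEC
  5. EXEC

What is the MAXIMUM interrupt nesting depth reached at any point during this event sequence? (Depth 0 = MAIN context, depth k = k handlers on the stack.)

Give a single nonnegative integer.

Answer: 1

Derivation:
Event 1 (EXEC): [MAIN] PC=0: NOP [depth=0]
Event 2 (EXEC): [MAIN] PC=1: NOP [depth=0]
Event 3 (INT 0): INT 0 arrives: push (MAIN, PC=2), enter IRQ0 at PC=0 (depth now 1) [depth=1]
Event 4 (EXEC): [IRQ0] PC=0: INC 3 -> ACC=3 [depth=1]
Event 5 (EXEC): [IRQ0] PC=1: IRET -> resume MAIN at PC=2 (depth now 0) [depth=0]
Max depth observed: 1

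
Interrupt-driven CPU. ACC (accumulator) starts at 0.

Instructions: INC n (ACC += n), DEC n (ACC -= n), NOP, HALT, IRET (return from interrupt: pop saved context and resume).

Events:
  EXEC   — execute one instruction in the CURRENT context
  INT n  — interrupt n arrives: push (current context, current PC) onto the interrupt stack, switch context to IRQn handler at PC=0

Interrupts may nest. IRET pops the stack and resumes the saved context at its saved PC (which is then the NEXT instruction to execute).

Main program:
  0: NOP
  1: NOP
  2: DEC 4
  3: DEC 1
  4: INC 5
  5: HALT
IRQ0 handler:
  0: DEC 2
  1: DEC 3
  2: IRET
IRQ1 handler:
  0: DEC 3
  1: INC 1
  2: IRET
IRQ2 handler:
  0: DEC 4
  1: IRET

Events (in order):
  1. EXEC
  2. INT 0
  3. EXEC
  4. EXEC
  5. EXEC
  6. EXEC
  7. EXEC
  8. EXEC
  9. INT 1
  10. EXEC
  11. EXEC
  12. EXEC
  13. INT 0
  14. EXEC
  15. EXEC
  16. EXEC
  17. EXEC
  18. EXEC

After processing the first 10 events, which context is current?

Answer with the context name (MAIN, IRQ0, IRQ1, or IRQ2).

Event 1 (EXEC): [MAIN] PC=0: NOP
Event 2 (INT 0): INT 0 arrives: push (MAIN, PC=1), enter IRQ0 at PC=0 (depth now 1)
Event 3 (EXEC): [IRQ0] PC=0: DEC 2 -> ACC=-2
Event 4 (EXEC): [IRQ0] PC=1: DEC 3 -> ACC=-5
Event 5 (EXEC): [IRQ0] PC=2: IRET -> resume MAIN at PC=1 (depth now 0)
Event 6 (EXEC): [MAIN] PC=1: NOP
Event 7 (EXEC): [MAIN] PC=2: DEC 4 -> ACC=-9
Event 8 (EXEC): [MAIN] PC=3: DEC 1 -> ACC=-10
Event 9 (INT 1): INT 1 arrives: push (MAIN, PC=4), enter IRQ1 at PC=0 (depth now 1)
Event 10 (EXEC): [IRQ1] PC=0: DEC 3 -> ACC=-13

Answer: IRQ1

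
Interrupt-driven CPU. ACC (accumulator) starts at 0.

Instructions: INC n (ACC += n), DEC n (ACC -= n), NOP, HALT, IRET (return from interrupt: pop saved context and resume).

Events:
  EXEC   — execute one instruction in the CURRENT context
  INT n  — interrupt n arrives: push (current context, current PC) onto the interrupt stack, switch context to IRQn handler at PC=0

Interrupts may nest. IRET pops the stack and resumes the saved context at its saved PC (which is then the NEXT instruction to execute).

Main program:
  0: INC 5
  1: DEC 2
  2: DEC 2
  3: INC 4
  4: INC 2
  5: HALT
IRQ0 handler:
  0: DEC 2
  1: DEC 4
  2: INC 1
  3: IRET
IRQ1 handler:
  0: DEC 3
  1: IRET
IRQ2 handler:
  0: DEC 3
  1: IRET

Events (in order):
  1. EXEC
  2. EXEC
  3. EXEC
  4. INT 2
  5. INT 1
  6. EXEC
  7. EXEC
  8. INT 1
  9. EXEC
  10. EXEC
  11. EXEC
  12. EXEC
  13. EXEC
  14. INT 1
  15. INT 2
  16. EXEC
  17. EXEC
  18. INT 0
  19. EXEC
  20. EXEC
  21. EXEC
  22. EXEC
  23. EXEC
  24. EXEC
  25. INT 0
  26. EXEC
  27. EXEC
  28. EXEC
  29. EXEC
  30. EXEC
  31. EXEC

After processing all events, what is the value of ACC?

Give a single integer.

Event 1 (EXEC): [MAIN] PC=0: INC 5 -> ACC=5
Event 2 (EXEC): [MAIN] PC=1: DEC 2 -> ACC=3
Event 3 (EXEC): [MAIN] PC=2: DEC 2 -> ACC=1
Event 4 (INT 2): INT 2 arrives: push (MAIN, PC=3), enter IRQ2 at PC=0 (depth now 1)
Event 5 (INT 1): INT 1 arrives: push (IRQ2, PC=0), enter IRQ1 at PC=0 (depth now 2)
Event 6 (EXEC): [IRQ1] PC=0: DEC 3 -> ACC=-2
Event 7 (EXEC): [IRQ1] PC=1: IRET -> resume IRQ2 at PC=0 (depth now 1)
Event 8 (INT 1): INT 1 arrives: push (IRQ2, PC=0), enter IRQ1 at PC=0 (depth now 2)
Event 9 (EXEC): [IRQ1] PC=0: DEC 3 -> ACC=-5
Event 10 (EXEC): [IRQ1] PC=1: IRET -> resume IRQ2 at PC=0 (depth now 1)
Event 11 (EXEC): [IRQ2] PC=0: DEC 3 -> ACC=-8
Event 12 (EXEC): [IRQ2] PC=1: IRET -> resume MAIN at PC=3 (depth now 0)
Event 13 (EXEC): [MAIN] PC=3: INC 4 -> ACC=-4
Event 14 (INT 1): INT 1 arrives: push (MAIN, PC=4), enter IRQ1 at PC=0 (depth now 1)
Event 15 (INT 2): INT 2 arrives: push (IRQ1, PC=0), enter IRQ2 at PC=0 (depth now 2)
Event 16 (EXEC): [IRQ2] PC=0: DEC 3 -> ACC=-7
Event 17 (EXEC): [IRQ2] PC=1: IRET -> resume IRQ1 at PC=0 (depth now 1)
Event 18 (INT 0): INT 0 arrives: push (IRQ1, PC=0), enter IRQ0 at PC=0 (depth now 2)
Event 19 (EXEC): [IRQ0] PC=0: DEC 2 -> ACC=-9
Event 20 (EXEC): [IRQ0] PC=1: DEC 4 -> ACC=-13
Event 21 (EXEC): [IRQ0] PC=2: INC 1 -> ACC=-12
Event 22 (EXEC): [IRQ0] PC=3: IRET -> resume IRQ1 at PC=0 (depth now 1)
Event 23 (EXEC): [IRQ1] PC=0: DEC 3 -> ACC=-15
Event 24 (EXEC): [IRQ1] PC=1: IRET -> resume MAIN at PC=4 (depth now 0)
Event 25 (INT 0): INT 0 arrives: push (MAIN, PC=4), enter IRQ0 at PC=0 (depth now 1)
Event 26 (EXEC): [IRQ0] PC=0: DEC 2 -> ACC=-17
Event 27 (EXEC): [IRQ0] PC=1: DEC 4 -> ACC=-21
Event 28 (EXEC): [IRQ0] PC=2: INC 1 -> ACC=-20
Event 29 (EXEC): [IRQ0] PC=3: IRET -> resume MAIN at PC=4 (depth now 0)
Event 30 (EXEC): [MAIN] PC=4: INC 2 -> ACC=-18
Event 31 (EXEC): [MAIN] PC=5: HALT

Answer: -18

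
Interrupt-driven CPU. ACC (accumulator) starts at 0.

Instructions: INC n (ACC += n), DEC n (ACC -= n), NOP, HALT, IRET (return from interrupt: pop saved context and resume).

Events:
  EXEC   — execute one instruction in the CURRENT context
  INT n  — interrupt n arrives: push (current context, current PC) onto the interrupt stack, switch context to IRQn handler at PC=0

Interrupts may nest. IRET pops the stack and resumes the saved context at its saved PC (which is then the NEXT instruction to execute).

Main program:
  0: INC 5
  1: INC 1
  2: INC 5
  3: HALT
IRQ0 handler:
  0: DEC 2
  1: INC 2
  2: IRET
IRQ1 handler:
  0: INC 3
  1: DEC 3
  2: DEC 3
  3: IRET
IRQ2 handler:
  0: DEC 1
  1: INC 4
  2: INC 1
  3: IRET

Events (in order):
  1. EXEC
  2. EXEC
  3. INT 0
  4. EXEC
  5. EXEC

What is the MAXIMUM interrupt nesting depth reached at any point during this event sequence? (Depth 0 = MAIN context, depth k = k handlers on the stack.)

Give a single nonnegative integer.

Event 1 (EXEC): [MAIN] PC=0: INC 5 -> ACC=5 [depth=0]
Event 2 (EXEC): [MAIN] PC=1: INC 1 -> ACC=6 [depth=0]
Event 3 (INT 0): INT 0 arrives: push (MAIN, PC=2), enter IRQ0 at PC=0 (depth now 1) [depth=1]
Event 4 (EXEC): [IRQ0] PC=0: DEC 2 -> ACC=4 [depth=1]
Event 5 (EXEC): [IRQ0] PC=1: INC 2 -> ACC=6 [depth=1]
Max depth observed: 1

Answer: 1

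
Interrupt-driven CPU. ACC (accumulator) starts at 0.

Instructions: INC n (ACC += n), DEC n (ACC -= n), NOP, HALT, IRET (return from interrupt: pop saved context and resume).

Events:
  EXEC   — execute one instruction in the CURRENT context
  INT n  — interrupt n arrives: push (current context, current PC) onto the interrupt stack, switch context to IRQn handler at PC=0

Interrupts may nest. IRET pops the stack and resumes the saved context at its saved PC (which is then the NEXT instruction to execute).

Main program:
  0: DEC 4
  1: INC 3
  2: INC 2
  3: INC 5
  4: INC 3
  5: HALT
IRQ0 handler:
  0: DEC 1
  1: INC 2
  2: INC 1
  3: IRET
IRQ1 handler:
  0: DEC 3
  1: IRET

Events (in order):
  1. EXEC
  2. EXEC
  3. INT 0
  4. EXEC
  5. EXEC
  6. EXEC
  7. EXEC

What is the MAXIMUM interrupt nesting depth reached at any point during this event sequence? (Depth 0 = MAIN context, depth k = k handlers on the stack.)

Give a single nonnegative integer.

Event 1 (EXEC): [MAIN] PC=0: DEC 4 -> ACC=-4 [depth=0]
Event 2 (EXEC): [MAIN] PC=1: INC 3 -> ACC=-1 [depth=0]
Event 3 (INT 0): INT 0 arrives: push (MAIN, PC=2), enter IRQ0 at PC=0 (depth now 1) [depth=1]
Event 4 (EXEC): [IRQ0] PC=0: DEC 1 -> ACC=-2 [depth=1]
Event 5 (EXEC): [IRQ0] PC=1: INC 2 -> ACC=0 [depth=1]
Event 6 (EXEC): [IRQ0] PC=2: INC 1 -> ACC=1 [depth=1]
Event 7 (EXEC): [IRQ0] PC=3: IRET -> resume MAIN at PC=2 (depth now 0) [depth=0]
Max depth observed: 1

Answer: 1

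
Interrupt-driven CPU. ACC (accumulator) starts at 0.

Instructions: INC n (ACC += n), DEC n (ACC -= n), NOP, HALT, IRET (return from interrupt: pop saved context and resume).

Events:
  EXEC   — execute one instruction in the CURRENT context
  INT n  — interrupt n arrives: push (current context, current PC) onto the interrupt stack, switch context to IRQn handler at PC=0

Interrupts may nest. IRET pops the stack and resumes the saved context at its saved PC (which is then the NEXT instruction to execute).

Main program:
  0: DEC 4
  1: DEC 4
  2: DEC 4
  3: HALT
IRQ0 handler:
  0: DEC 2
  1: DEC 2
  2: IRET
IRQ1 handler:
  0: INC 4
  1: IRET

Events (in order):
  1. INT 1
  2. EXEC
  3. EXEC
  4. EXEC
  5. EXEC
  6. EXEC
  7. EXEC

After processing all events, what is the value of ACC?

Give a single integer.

Answer: -8

Derivation:
Event 1 (INT 1): INT 1 arrives: push (MAIN, PC=0), enter IRQ1 at PC=0 (depth now 1)
Event 2 (EXEC): [IRQ1] PC=0: INC 4 -> ACC=4
Event 3 (EXEC): [IRQ1] PC=1: IRET -> resume MAIN at PC=0 (depth now 0)
Event 4 (EXEC): [MAIN] PC=0: DEC 4 -> ACC=0
Event 5 (EXEC): [MAIN] PC=1: DEC 4 -> ACC=-4
Event 6 (EXEC): [MAIN] PC=2: DEC 4 -> ACC=-8
Event 7 (EXEC): [MAIN] PC=3: HALT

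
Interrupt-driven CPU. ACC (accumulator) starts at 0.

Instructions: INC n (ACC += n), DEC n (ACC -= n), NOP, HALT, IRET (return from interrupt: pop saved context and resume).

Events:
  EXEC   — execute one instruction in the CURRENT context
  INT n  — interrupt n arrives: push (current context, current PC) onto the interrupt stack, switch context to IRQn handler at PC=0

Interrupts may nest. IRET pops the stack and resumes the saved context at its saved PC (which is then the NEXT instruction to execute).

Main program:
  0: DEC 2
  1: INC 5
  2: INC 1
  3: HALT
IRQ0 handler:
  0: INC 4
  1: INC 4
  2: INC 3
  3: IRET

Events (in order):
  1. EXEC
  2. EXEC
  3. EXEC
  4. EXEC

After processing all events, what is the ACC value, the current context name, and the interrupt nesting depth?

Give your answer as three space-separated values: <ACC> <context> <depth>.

Event 1 (EXEC): [MAIN] PC=0: DEC 2 -> ACC=-2
Event 2 (EXEC): [MAIN] PC=1: INC 5 -> ACC=3
Event 3 (EXEC): [MAIN] PC=2: INC 1 -> ACC=4
Event 4 (EXEC): [MAIN] PC=3: HALT

Answer: 4 MAIN 0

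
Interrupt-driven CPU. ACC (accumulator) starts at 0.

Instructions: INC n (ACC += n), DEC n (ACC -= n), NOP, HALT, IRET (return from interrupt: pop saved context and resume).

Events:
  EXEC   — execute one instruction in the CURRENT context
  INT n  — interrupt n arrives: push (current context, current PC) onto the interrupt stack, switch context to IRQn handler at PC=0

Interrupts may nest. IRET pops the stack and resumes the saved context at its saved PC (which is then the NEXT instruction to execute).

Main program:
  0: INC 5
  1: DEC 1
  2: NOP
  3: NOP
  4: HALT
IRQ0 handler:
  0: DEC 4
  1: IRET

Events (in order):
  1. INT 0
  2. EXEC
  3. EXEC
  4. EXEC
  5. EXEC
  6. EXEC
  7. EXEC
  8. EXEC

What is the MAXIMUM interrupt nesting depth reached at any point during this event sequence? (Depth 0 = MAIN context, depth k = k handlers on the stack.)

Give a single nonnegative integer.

Event 1 (INT 0): INT 0 arrives: push (MAIN, PC=0), enter IRQ0 at PC=0 (depth now 1) [depth=1]
Event 2 (EXEC): [IRQ0] PC=0: DEC 4 -> ACC=-4 [depth=1]
Event 3 (EXEC): [IRQ0] PC=1: IRET -> resume MAIN at PC=0 (depth now 0) [depth=0]
Event 4 (EXEC): [MAIN] PC=0: INC 5 -> ACC=1 [depth=0]
Event 5 (EXEC): [MAIN] PC=1: DEC 1 -> ACC=0 [depth=0]
Event 6 (EXEC): [MAIN] PC=2: NOP [depth=0]
Event 7 (EXEC): [MAIN] PC=3: NOP [depth=0]
Event 8 (EXEC): [MAIN] PC=4: HALT [depth=0]
Max depth observed: 1

Answer: 1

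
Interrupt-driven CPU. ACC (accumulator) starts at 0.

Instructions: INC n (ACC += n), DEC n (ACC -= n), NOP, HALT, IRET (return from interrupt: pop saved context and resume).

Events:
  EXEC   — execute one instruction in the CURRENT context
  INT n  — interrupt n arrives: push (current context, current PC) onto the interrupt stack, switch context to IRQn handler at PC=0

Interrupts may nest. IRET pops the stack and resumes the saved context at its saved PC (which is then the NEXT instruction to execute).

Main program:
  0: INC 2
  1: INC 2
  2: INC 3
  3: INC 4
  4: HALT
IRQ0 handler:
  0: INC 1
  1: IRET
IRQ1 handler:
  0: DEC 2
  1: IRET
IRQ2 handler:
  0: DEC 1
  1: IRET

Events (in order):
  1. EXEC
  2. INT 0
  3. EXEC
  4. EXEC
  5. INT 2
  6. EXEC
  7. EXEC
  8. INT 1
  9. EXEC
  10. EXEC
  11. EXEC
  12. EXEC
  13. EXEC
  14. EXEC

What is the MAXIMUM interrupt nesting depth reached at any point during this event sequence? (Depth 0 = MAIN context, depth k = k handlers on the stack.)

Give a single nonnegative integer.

Event 1 (EXEC): [MAIN] PC=0: INC 2 -> ACC=2 [depth=0]
Event 2 (INT 0): INT 0 arrives: push (MAIN, PC=1), enter IRQ0 at PC=0 (depth now 1) [depth=1]
Event 3 (EXEC): [IRQ0] PC=0: INC 1 -> ACC=3 [depth=1]
Event 4 (EXEC): [IRQ0] PC=1: IRET -> resume MAIN at PC=1 (depth now 0) [depth=0]
Event 5 (INT 2): INT 2 arrives: push (MAIN, PC=1), enter IRQ2 at PC=0 (depth now 1) [depth=1]
Event 6 (EXEC): [IRQ2] PC=0: DEC 1 -> ACC=2 [depth=1]
Event 7 (EXEC): [IRQ2] PC=1: IRET -> resume MAIN at PC=1 (depth now 0) [depth=0]
Event 8 (INT 1): INT 1 arrives: push (MAIN, PC=1), enter IRQ1 at PC=0 (depth now 1) [depth=1]
Event 9 (EXEC): [IRQ1] PC=0: DEC 2 -> ACC=0 [depth=1]
Event 10 (EXEC): [IRQ1] PC=1: IRET -> resume MAIN at PC=1 (depth now 0) [depth=0]
Event 11 (EXEC): [MAIN] PC=1: INC 2 -> ACC=2 [depth=0]
Event 12 (EXEC): [MAIN] PC=2: INC 3 -> ACC=5 [depth=0]
Event 13 (EXEC): [MAIN] PC=3: INC 4 -> ACC=9 [depth=0]
Event 14 (EXEC): [MAIN] PC=4: HALT [depth=0]
Max depth observed: 1

Answer: 1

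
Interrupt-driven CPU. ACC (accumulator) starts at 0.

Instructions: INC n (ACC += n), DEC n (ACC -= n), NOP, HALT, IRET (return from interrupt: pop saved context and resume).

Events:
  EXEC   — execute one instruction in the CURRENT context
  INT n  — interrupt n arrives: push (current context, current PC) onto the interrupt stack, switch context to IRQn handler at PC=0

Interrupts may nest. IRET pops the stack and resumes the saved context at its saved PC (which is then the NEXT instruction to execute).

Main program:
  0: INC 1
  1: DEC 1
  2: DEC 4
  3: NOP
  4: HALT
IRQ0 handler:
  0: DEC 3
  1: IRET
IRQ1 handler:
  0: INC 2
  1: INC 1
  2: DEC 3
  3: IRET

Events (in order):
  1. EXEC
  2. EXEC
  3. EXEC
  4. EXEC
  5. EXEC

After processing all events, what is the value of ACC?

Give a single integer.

Event 1 (EXEC): [MAIN] PC=0: INC 1 -> ACC=1
Event 2 (EXEC): [MAIN] PC=1: DEC 1 -> ACC=0
Event 3 (EXEC): [MAIN] PC=2: DEC 4 -> ACC=-4
Event 4 (EXEC): [MAIN] PC=3: NOP
Event 5 (EXEC): [MAIN] PC=4: HALT

Answer: -4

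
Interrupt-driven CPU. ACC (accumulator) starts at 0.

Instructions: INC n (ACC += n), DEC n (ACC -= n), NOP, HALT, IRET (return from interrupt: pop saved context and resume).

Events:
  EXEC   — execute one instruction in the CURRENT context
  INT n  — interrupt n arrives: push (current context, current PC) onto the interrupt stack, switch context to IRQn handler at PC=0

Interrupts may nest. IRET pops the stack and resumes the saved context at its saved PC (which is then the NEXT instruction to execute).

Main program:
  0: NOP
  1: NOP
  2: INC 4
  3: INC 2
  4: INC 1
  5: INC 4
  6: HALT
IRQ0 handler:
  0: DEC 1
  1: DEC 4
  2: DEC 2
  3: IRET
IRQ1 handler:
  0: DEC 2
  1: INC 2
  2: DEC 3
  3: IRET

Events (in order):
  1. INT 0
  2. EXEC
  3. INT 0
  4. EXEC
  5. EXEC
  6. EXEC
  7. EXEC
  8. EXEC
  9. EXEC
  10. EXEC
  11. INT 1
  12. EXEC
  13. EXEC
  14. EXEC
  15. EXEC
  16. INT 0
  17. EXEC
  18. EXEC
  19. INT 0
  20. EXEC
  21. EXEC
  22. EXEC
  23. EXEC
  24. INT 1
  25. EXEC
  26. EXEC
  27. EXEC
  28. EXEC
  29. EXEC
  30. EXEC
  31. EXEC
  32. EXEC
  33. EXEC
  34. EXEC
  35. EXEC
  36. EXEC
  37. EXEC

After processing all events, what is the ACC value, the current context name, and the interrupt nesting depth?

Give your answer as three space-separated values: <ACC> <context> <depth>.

Answer: -23 MAIN 0

Derivation:
Event 1 (INT 0): INT 0 arrives: push (MAIN, PC=0), enter IRQ0 at PC=0 (depth now 1)
Event 2 (EXEC): [IRQ0] PC=0: DEC 1 -> ACC=-1
Event 3 (INT 0): INT 0 arrives: push (IRQ0, PC=1), enter IRQ0 at PC=0 (depth now 2)
Event 4 (EXEC): [IRQ0] PC=0: DEC 1 -> ACC=-2
Event 5 (EXEC): [IRQ0] PC=1: DEC 4 -> ACC=-6
Event 6 (EXEC): [IRQ0] PC=2: DEC 2 -> ACC=-8
Event 7 (EXEC): [IRQ0] PC=3: IRET -> resume IRQ0 at PC=1 (depth now 1)
Event 8 (EXEC): [IRQ0] PC=1: DEC 4 -> ACC=-12
Event 9 (EXEC): [IRQ0] PC=2: DEC 2 -> ACC=-14
Event 10 (EXEC): [IRQ0] PC=3: IRET -> resume MAIN at PC=0 (depth now 0)
Event 11 (INT 1): INT 1 arrives: push (MAIN, PC=0), enter IRQ1 at PC=0 (depth now 1)
Event 12 (EXEC): [IRQ1] PC=0: DEC 2 -> ACC=-16
Event 13 (EXEC): [IRQ1] PC=1: INC 2 -> ACC=-14
Event 14 (EXEC): [IRQ1] PC=2: DEC 3 -> ACC=-17
Event 15 (EXEC): [IRQ1] PC=3: IRET -> resume MAIN at PC=0 (depth now 0)
Event 16 (INT 0): INT 0 arrives: push (MAIN, PC=0), enter IRQ0 at PC=0 (depth now 1)
Event 17 (EXEC): [IRQ0] PC=0: DEC 1 -> ACC=-18
Event 18 (EXEC): [IRQ0] PC=1: DEC 4 -> ACC=-22
Event 19 (INT 0): INT 0 arrives: push (IRQ0, PC=2), enter IRQ0 at PC=0 (depth now 2)
Event 20 (EXEC): [IRQ0] PC=0: DEC 1 -> ACC=-23
Event 21 (EXEC): [IRQ0] PC=1: DEC 4 -> ACC=-27
Event 22 (EXEC): [IRQ0] PC=2: DEC 2 -> ACC=-29
Event 23 (EXEC): [IRQ0] PC=3: IRET -> resume IRQ0 at PC=2 (depth now 1)
Event 24 (INT 1): INT 1 arrives: push (IRQ0, PC=2), enter IRQ1 at PC=0 (depth now 2)
Event 25 (EXEC): [IRQ1] PC=0: DEC 2 -> ACC=-31
Event 26 (EXEC): [IRQ1] PC=1: INC 2 -> ACC=-29
Event 27 (EXEC): [IRQ1] PC=2: DEC 3 -> ACC=-32
Event 28 (EXEC): [IRQ1] PC=3: IRET -> resume IRQ0 at PC=2 (depth now 1)
Event 29 (EXEC): [IRQ0] PC=2: DEC 2 -> ACC=-34
Event 30 (EXEC): [IRQ0] PC=3: IRET -> resume MAIN at PC=0 (depth now 0)
Event 31 (EXEC): [MAIN] PC=0: NOP
Event 32 (EXEC): [MAIN] PC=1: NOP
Event 33 (EXEC): [MAIN] PC=2: INC 4 -> ACC=-30
Event 34 (EXEC): [MAIN] PC=3: INC 2 -> ACC=-28
Event 35 (EXEC): [MAIN] PC=4: INC 1 -> ACC=-27
Event 36 (EXEC): [MAIN] PC=5: INC 4 -> ACC=-23
Event 37 (EXEC): [MAIN] PC=6: HALT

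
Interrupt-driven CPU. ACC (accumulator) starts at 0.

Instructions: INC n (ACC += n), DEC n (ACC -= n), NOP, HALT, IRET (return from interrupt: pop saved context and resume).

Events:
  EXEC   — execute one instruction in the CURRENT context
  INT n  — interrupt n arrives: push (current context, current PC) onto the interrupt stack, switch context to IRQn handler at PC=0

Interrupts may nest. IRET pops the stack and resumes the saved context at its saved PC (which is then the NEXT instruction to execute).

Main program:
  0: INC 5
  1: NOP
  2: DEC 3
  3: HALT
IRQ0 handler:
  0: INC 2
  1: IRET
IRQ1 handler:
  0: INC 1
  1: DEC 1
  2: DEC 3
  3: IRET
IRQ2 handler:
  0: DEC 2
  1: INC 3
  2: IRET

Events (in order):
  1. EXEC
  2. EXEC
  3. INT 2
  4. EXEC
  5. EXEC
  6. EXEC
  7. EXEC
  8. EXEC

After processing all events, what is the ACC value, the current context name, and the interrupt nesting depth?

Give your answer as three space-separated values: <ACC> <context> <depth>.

Answer: 3 MAIN 0

Derivation:
Event 1 (EXEC): [MAIN] PC=0: INC 5 -> ACC=5
Event 2 (EXEC): [MAIN] PC=1: NOP
Event 3 (INT 2): INT 2 arrives: push (MAIN, PC=2), enter IRQ2 at PC=0 (depth now 1)
Event 4 (EXEC): [IRQ2] PC=0: DEC 2 -> ACC=3
Event 5 (EXEC): [IRQ2] PC=1: INC 3 -> ACC=6
Event 6 (EXEC): [IRQ2] PC=2: IRET -> resume MAIN at PC=2 (depth now 0)
Event 7 (EXEC): [MAIN] PC=2: DEC 3 -> ACC=3
Event 8 (EXEC): [MAIN] PC=3: HALT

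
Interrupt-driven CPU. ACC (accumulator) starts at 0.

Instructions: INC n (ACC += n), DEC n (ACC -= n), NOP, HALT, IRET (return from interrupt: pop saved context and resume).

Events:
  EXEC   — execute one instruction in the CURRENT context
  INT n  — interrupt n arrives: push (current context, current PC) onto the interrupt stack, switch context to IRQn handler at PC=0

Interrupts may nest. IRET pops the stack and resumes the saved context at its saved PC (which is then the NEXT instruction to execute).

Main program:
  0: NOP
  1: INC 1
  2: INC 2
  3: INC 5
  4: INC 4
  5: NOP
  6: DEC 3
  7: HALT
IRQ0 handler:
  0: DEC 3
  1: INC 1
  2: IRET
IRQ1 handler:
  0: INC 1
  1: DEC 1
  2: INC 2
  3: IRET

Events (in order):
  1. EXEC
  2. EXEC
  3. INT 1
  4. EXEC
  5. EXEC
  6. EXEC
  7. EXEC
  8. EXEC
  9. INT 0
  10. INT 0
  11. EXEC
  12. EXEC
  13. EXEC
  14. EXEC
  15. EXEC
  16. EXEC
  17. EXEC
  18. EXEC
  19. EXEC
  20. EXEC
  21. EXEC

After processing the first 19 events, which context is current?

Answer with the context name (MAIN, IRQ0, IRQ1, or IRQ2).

Event 1 (EXEC): [MAIN] PC=0: NOP
Event 2 (EXEC): [MAIN] PC=1: INC 1 -> ACC=1
Event 3 (INT 1): INT 1 arrives: push (MAIN, PC=2), enter IRQ1 at PC=0 (depth now 1)
Event 4 (EXEC): [IRQ1] PC=0: INC 1 -> ACC=2
Event 5 (EXEC): [IRQ1] PC=1: DEC 1 -> ACC=1
Event 6 (EXEC): [IRQ1] PC=2: INC 2 -> ACC=3
Event 7 (EXEC): [IRQ1] PC=3: IRET -> resume MAIN at PC=2 (depth now 0)
Event 8 (EXEC): [MAIN] PC=2: INC 2 -> ACC=5
Event 9 (INT 0): INT 0 arrives: push (MAIN, PC=3), enter IRQ0 at PC=0 (depth now 1)
Event 10 (INT 0): INT 0 arrives: push (IRQ0, PC=0), enter IRQ0 at PC=0 (depth now 2)
Event 11 (EXEC): [IRQ0] PC=0: DEC 3 -> ACC=2
Event 12 (EXEC): [IRQ0] PC=1: INC 1 -> ACC=3
Event 13 (EXEC): [IRQ0] PC=2: IRET -> resume IRQ0 at PC=0 (depth now 1)
Event 14 (EXEC): [IRQ0] PC=0: DEC 3 -> ACC=0
Event 15 (EXEC): [IRQ0] PC=1: INC 1 -> ACC=1
Event 16 (EXEC): [IRQ0] PC=2: IRET -> resume MAIN at PC=3 (depth now 0)
Event 17 (EXEC): [MAIN] PC=3: INC 5 -> ACC=6
Event 18 (EXEC): [MAIN] PC=4: INC 4 -> ACC=10
Event 19 (EXEC): [MAIN] PC=5: NOP

Answer: MAIN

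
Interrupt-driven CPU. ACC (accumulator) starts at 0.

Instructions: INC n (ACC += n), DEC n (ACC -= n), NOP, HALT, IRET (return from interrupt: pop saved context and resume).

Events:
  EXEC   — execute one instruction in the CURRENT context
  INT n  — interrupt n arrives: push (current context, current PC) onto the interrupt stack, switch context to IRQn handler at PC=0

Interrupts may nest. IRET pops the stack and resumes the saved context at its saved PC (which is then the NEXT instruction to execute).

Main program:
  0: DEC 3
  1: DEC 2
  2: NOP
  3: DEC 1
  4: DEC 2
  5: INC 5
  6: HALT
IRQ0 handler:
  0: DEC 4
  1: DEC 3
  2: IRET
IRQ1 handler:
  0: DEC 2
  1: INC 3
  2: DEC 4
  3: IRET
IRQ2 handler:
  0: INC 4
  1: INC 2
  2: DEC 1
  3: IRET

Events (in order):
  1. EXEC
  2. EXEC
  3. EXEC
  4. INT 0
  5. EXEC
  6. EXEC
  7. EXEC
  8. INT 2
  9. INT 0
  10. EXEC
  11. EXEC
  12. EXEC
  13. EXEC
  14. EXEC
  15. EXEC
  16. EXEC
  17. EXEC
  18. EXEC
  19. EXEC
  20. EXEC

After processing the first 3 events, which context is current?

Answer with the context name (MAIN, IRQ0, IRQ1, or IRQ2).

Event 1 (EXEC): [MAIN] PC=0: DEC 3 -> ACC=-3
Event 2 (EXEC): [MAIN] PC=1: DEC 2 -> ACC=-5
Event 3 (EXEC): [MAIN] PC=2: NOP

Answer: MAIN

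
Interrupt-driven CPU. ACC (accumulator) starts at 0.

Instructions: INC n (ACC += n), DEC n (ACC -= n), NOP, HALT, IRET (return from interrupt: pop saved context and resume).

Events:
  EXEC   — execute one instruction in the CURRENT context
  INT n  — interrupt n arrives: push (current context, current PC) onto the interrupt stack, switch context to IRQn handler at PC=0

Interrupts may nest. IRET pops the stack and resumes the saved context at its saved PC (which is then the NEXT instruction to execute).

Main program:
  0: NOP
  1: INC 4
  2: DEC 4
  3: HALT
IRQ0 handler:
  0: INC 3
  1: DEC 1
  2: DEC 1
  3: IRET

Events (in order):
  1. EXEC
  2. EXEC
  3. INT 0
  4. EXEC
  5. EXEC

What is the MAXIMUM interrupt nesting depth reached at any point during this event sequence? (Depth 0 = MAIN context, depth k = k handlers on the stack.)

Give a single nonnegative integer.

Event 1 (EXEC): [MAIN] PC=0: NOP [depth=0]
Event 2 (EXEC): [MAIN] PC=1: INC 4 -> ACC=4 [depth=0]
Event 3 (INT 0): INT 0 arrives: push (MAIN, PC=2), enter IRQ0 at PC=0 (depth now 1) [depth=1]
Event 4 (EXEC): [IRQ0] PC=0: INC 3 -> ACC=7 [depth=1]
Event 5 (EXEC): [IRQ0] PC=1: DEC 1 -> ACC=6 [depth=1]
Max depth observed: 1

Answer: 1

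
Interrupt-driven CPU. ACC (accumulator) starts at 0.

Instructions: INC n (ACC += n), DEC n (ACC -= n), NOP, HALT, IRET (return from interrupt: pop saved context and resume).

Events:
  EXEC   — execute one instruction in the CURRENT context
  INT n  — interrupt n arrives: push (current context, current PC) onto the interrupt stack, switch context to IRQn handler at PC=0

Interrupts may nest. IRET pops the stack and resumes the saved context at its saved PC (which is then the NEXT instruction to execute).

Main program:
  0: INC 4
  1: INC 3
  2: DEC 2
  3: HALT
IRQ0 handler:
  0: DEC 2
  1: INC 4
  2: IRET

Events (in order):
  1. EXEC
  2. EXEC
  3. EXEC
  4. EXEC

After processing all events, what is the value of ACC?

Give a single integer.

Event 1 (EXEC): [MAIN] PC=0: INC 4 -> ACC=4
Event 2 (EXEC): [MAIN] PC=1: INC 3 -> ACC=7
Event 3 (EXEC): [MAIN] PC=2: DEC 2 -> ACC=5
Event 4 (EXEC): [MAIN] PC=3: HALT

Answer: 5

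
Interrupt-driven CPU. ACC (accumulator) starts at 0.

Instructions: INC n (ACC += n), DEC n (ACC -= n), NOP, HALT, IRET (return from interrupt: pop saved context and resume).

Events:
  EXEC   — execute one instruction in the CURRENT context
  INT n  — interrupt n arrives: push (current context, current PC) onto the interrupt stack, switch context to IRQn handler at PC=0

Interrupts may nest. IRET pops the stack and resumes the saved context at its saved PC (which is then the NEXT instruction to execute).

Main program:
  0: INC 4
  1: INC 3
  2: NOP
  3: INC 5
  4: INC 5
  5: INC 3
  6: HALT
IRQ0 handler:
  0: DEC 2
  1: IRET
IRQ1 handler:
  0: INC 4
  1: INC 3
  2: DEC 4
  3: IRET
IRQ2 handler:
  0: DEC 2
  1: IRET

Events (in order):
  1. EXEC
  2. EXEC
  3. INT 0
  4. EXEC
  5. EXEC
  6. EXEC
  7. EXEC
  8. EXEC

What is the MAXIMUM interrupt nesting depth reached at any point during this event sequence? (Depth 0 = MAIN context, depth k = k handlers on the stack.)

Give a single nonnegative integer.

Event 1 (EXEC): [MAIN] PC=0: INC 4 -> ACC=4 [depth=0]
Event 2 (EXEC): [MAIN] PC=1: INC 3 -> ACC=7 [depth=0]
Event 3 (INT 0): INT 0 arrives: push (MAIN, PC=2), enter IRQ0 at PC=0 (depth now 1) [depth=1]
Event 4 (EXEC): [IRQ0] PC=0: DEC 2 -> ACC=5 [depth=1]
Event 5 (EXEC): [IRQ0] PC=1: IRET -> resume MAIN at PC=2 (depth now 0) [depth=0]
Event 6 (EXEC): [MAIN] PC=2: NOP [depth=0]
Event 7 (EXEC): [MAIN] PC=3: INC 5 -> ACC=10 [depth=0]
Event 8 (EXEC): [MAIN] PC=4: INC 5 -> ACC=15 [depth=0]
Max depth observed: 1

Answer: 1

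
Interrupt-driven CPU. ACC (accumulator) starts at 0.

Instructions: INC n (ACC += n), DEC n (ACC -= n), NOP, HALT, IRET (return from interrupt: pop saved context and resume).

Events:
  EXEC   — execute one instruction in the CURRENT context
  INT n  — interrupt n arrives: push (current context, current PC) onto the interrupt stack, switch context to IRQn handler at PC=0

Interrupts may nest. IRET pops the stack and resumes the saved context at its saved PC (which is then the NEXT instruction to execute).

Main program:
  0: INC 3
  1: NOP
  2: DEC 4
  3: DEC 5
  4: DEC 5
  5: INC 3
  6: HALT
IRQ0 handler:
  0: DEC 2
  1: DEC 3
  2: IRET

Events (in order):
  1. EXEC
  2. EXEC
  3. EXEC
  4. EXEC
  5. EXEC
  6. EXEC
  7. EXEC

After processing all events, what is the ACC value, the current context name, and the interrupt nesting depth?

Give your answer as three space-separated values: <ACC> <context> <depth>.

Event 1 (EXEC): [MAIN] PC=0: INC 3 -> ACC=3
Event 2 (EXEC): [MAIN] PC=1: NOP
Event 3 (EXEC): [MAIN] PC=2: DEC 4 -> ACC=-1
Event 4 (EXEC): [MAIN] PC=3: DEC 5 -> ACC=-6
Event 5 (EXEC): [MAIN] PC=4: DEC 5 -> ACC=-11
Event 6 (EXEC): [MAIN] PC=5: INC 3 -> ACC=-8
Event 7 (EXEC): [MAIN] PC=6: HALT

Answer: -8 MAIN 0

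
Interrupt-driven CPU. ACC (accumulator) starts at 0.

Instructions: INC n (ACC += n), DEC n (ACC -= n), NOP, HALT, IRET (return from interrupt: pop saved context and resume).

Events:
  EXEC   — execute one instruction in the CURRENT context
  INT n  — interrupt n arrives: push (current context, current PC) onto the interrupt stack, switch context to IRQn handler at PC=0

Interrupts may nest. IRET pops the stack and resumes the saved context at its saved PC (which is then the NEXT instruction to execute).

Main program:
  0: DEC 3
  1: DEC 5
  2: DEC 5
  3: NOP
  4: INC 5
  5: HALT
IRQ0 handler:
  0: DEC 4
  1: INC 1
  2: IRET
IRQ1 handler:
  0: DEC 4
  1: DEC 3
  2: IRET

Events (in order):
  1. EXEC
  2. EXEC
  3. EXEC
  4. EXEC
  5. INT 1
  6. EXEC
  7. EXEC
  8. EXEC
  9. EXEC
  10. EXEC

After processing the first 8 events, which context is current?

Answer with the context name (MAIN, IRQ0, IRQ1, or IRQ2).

Event 1 (EXEC): [MAIN] PC=0: DEC 3 -> ACC=-3
Event 2 (EXEC): [MAIN] PC=1: DEC 5 -> ACC=-8
Event 3 (EXEC): [MAIN] PC=2: DEC 5 -> ACC=-13
Event 4 (EXEC): [MAIN] PC=3: NOP
Event 5 (INT 1): INT 1 arrives: push (MAIN, PC=4), enter IRQ1 at PC=0 (depth now 1)
Event 6 (EXEC): [IRQ1] PC=0: DEC 4 -> ACC=-17
Event 7 (EXEC): [IRQ1] PC=1: DEC 3 -> ACC=-20
Event 8 (EXEC): [IRQ1] PC=2: IRET -> resume MAIN at PC=4 (depth now 0)

Answer: MAIN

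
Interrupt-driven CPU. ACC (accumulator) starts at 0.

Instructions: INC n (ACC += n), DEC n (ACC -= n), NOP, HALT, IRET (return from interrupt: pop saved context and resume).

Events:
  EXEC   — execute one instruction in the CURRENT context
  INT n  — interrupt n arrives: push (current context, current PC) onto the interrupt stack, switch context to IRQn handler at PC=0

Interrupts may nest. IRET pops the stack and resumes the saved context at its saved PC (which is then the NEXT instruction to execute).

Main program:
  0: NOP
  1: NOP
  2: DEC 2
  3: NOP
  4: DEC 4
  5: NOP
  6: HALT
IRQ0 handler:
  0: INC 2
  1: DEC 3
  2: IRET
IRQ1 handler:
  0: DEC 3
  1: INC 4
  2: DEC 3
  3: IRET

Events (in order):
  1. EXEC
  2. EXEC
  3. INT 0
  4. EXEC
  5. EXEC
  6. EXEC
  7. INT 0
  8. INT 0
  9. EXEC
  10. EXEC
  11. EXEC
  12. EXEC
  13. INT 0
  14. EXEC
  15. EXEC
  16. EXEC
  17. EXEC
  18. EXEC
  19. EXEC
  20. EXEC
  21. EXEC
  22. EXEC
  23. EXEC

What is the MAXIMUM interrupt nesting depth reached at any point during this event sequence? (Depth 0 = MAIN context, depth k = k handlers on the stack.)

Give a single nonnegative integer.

Event 1 (EXEC): [MAIN] PC=0: NOP [depth=0]
Event 2 (EXEC): [MAIN] PC=1: NOP [depth=0]
Event 3 (INT 0): INT 0 arrives: push (MAIN, PC=2), enter IRQ0 at PC=0 (depth now 1) [depth=1]
Event 4 (EXEC): [IRQ0] PC=0: INC 2 -> ACC=2 [depth=1]
Event 5 (EXEC): [IRQ0] PC=1: DEC 3 -> ACC=-1 [depth=1]
Event 6 (EXEC): [IRQ0] PC=2: IRET -> resume MAIN at PC=2 (depth now 0) [depth=0]
Event 7 (INT 0): INT 0 arrives: push (MAIN, PC=2), enter IRQ0 at PC=0 (depth now 1) [depth=1]
Event 8 (INT 0): INT 0 arrives: push (IRQ0, PC=0), enter IRQ0 at PC=0 (depth now 2) [depth=2]
Event 9 (EXEC): [IRQ0] PC=0: INC 2 -> ACC=1 [depth=2]
Event 10 (EXEC): [IRQ0] PC=1: DEC 3 -> ACC=-2 [depth=2]
Event 11 (EXEC): [IRQ0] PC=2: IRET -> resume IRQ0 at PC=0 (depth now 1) [depth=1]
Event 12 (EXEC): [IRQ0] PC=0: INC 2 -> ACC=0 [depth=1]
Event 13 (INT 0): INT 0 arrives: push (IRQ0, PC=1), enter IRQ0 at PC=0 (depth now 2) [depth=2]
Event 14 (EXEC): [IRQ0] PC=0: INC 2 -> ACC=2 [depth=2]
Event 15 (EXEC): [IRQ0] PC=1: DEC 3 -> ACC=-1 [depth=2]
Event 16 (EXEC): [IRQ0] PC=2: IRET -> resume IRQ0 at PC=1 (depth now 1) [depth=1]
Event 17 (EXEC): [IRQ0] PC=1: DEC 3 -> ACC=-4 [depth=1]
Event 18 (EXEC): [IRQ0] PC=2: IRET -> resume MAIN at PC=2 (depth now 0) [depth=0]
Event 19 (EXEC): [MAIN] PC=2: DEC 2 -> ACC=-6 [depth=0]
Event 20 (EXEC): [MAIN] PC=3: NOP [depth=0]
Event 21 (EXEC): [MAIN] PC=4: DEC 4 -> ACC=-10 [depth=0]
Event 22 (EXEC): [MAIN] PC=5: NOP [depth=0]
Event 23 (EXEC): [MAIN] PC=6: HALT [depth=0]
Max depth observed: 2

Answer: 2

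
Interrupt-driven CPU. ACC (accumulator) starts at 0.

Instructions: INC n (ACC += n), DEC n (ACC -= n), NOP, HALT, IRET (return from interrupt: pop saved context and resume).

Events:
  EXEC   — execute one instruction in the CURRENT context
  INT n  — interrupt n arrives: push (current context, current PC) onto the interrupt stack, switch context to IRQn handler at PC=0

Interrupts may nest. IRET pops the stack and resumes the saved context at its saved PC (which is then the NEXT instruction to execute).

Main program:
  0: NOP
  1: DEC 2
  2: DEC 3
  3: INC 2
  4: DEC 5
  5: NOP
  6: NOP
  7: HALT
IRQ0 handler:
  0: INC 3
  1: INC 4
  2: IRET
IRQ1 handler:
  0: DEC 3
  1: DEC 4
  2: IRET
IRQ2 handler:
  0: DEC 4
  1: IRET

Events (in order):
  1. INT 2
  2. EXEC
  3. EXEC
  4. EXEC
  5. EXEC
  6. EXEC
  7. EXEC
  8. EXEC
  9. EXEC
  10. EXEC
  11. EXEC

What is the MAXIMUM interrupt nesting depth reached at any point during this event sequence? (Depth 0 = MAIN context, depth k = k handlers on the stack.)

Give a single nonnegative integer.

Event 1 (INT 2): INT 2 arrives: push (MAIN, PC=0), enter IRQ2 at PC=0 (depth now 1) [depth=1]
Event 2 (EXEC): [IRQ2] PC=0: DEC 4 -> ACC=-4 [depth=1]
Event 3 (EXEC): [IRQ2] PC=1: IRET -> resume MAIN at PC=0 (depth now 0) [depth=0]
Event 4 (EXEC): [MAIN] PC=0: NOP [depth=0]
Event 5 (EXEC): [MAIN] PC=1: DEC 2 -> ACC=-6 [depth=0]
Event 6 (EXEC): [MAIN] PC=2: DEC 3 -> ACC=-9 [depth=0]
Event 7 (EXEC): [MAIN] PC=3: INC 2 -> ACC=-7 [depth=0]
Event 8 (EXEC): [MAIN] PC=4: DEC 5 -> ACC=-12 [depth=0]
Event 9 (EXEC): [MAIN] PC=5: NOP [depth=0]
Event 10 (EXEC): [MAIN] PC=6: NOP [depth=0]
Event 11 (EXEC): [MAIN] PC=7: HALT [depth=0]
Max depth observed: 1

Answer: 1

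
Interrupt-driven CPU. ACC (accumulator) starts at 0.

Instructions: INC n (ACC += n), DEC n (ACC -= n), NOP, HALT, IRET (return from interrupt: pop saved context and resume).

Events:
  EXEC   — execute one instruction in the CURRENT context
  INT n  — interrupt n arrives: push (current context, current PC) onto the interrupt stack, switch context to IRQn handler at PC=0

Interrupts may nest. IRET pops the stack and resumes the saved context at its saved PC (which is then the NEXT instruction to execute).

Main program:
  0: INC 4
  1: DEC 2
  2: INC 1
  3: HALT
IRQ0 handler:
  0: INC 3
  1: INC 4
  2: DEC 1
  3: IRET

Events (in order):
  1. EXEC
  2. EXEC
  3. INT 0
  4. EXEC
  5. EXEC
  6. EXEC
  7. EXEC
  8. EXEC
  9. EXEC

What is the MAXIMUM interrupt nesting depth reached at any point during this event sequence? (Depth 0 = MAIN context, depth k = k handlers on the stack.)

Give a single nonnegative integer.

Event 1 (EXEC): [MAIN] PC=0: INC 4 -> ACC=4 [depth=0]
Event 2 (EXEC): [MAIN] PC=1: DEC 2 -> ACC=2 [depth=0]
Event 3 (INT 0): INT 0 arrives: push (MAIN, PC=2), enter IRQ0 at PC=0 (depth now 1) [depth=1]
Event 4 (EXEC): [IRQ0] PC=0: INC 3 -> ACC=5 [depth=1]
Event 5 (EXEC): [IRQ0] PC=1: INC 4 -> ACC=9 [depth=1]
Event 6 (EXEC): [IRQ0] PC=2: DEC 1 -> ACC=8 [depth=1]
Event 7 (EXEC): [IRQ0] PC=3: IRET -> resume MAIN at PC=2 (depth now 0) [depth=0]
Event 8 (EXEC): [MAIN] PC=2: INC 1 -> ACC=9 [depth=0]
Event 9 (EXEC): [MAIN] PC=3: HALT [depth=0]
Max depth observed: 1

Answer: 1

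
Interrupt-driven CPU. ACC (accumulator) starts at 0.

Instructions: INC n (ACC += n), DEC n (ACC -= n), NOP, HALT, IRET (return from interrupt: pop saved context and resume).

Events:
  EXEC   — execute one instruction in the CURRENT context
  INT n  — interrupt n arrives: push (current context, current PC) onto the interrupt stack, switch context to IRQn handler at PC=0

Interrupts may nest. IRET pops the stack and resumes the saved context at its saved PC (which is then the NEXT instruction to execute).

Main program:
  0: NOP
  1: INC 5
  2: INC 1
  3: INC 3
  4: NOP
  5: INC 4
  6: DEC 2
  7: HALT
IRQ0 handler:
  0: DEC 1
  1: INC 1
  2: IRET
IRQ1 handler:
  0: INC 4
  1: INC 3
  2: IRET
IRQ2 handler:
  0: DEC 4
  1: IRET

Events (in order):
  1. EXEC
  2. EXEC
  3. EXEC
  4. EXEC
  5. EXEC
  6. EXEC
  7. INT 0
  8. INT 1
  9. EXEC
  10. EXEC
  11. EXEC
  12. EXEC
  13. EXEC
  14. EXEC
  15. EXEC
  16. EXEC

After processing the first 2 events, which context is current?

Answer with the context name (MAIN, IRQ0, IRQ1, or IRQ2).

Answer: MAIN

Derivation:
Event 1 (EXEC): [MAIN] PC=0: NOP
Event 2 (EXEC): [MAIN] PC=1: INC 5 -> ACC=5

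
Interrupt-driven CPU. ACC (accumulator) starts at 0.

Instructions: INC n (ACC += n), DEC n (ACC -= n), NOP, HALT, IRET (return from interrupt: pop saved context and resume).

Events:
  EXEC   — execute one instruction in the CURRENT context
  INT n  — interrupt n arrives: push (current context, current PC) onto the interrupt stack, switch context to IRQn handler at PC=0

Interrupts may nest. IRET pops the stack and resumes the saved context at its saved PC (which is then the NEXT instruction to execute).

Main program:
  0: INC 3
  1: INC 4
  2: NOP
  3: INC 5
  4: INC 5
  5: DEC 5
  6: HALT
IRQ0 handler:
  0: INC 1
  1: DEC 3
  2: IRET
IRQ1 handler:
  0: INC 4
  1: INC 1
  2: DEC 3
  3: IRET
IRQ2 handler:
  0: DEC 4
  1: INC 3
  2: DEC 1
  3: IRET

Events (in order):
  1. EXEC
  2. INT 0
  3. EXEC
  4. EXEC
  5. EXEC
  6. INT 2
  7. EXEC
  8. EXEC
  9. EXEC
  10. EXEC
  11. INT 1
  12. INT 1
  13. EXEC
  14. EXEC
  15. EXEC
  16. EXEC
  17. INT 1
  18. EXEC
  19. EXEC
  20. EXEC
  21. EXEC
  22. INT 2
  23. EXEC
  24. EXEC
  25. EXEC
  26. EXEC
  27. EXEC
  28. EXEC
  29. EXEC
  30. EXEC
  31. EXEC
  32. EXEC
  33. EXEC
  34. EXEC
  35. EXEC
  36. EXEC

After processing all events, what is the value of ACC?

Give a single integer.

Event 1 (EXEC): [MAIN] PC=0: INC 3 -> ACC=3
Event 2 (INT 0): INT 0 arrives: push (MAIN, PC=1), enter IRQ0 at PC=0 (depth now 1)
Event 3 (EXEC): [IRQ0] PC=0: INC 1 -> ACC=4
Event 4 (EXEC): [IRQ0] PC=1: DEC 3 -> ACC=1
Event 5 (EXEC): [IRQ0] PC=2: IRET -> resume MAIN at PC=1 (depth now 0)
Event 6 (INT 2): INT 2 arrives: push (MAIN, PC=1), enter IRQ2 at PC=0 (depth now 1)
Event 7 (EXEC): [IRQ2] PC=0: DEC 4 -> ACC=-3
Event 8 (EXEC): [IRQ2] PC=1: INC 3 -> ACC=0
Event 9 (EXEC): [IRQ2] PC=2: DEC 1 -> ACC=-1
Event 10 (EXEC): [IRQ2] PC=3: IRET -> resume MAIN at PC=1 (depth now 0)
Event 11 (INT 1): INT 1 arrives: push (MAIN, PC=1), enter IRQ1 at PC=0 (depth now 1)
Event 12 (INT 1): INT 1 arrives: push (IRQ1, PC=0), enter IRQ1 at PC=0 (depth now 2)
Event 13 (EXEC): [IRQ1] PC=0: INC 4 -> ACC=3
Event 14 (EXEC): [IRQ1] PC=1: INC 1 -> ACC=4
Event 15 (EXEC): [IRQ1] PC=2: DEC 3 -> ACC=1
Event 16 (EXEC): [IRQ1] PC=3: IRET -> resume IRQ1 at PC=0 (depth now 1)
Event 17 (INT 1): INT 1 arrives: push (IRQ1, PC=0), enter IRQ1 at PC=0 (depth now 2)
Event 18 (EXEC): [IRQ1] PC=0: INC 4 -> ACC=5
Event 19 (EXEC): [IRQ1] PC=1: INC 1 -> ACC=6
Event 20 (EXEC): [IRQ1] PC=2: DEC 3 -> ACC=3
Event 21 (EXEC): [IRQ1] PC=3: IRET -> resume IRQ1 at PC=0 (depth now 1)
Event 22 (INT 2): INT 2 arrives: push (IRQ1, PC=0), enter IRQ2 at PC=0 (depth now 2)
Event 23 (EXEC): [IRQ2] PC=0: DEC 4 -> ACC=-1
Event 24 (EXEC): [IRQ2] PC=1: INC 3 -> ACC=2
Event 25 (EXEC): [IRQ2] PC=2: DEC 1 -> ACC=1
Event 26 (EXEC): [IRQ2] PC=3: IRET -> resume IRQ1 at PC=0 (depth now 1)
Event 27 (EXEC): [IRQ1] PC=0: INC 4 -> ACC=5
Event 28 (EXEC): [IRQ1] PC=1: INC 1 -> ACC=6
Event 29 (EXEC): [IRQ1] PC=2: DEC 3 -> ACC=3
Event 30 (EXEC): [IRQ1] PC=3: IRET -> resume MAIN at PC=1 (depth now 0)
Event 31 (EXEC): [MAIN] PC=1: INC 4 -> ACC=7
Event 32 (EXEC): [MAIN] PC=2: NOP
Event 33 (EXEC): [MAIN] PC=3: INC 5 -> ACC=12
Event 34 (EXEC): [MAIN] PC=4: INC 5 -> ACC=17
Event 35 (EXEC): [MAIN] PC=5: DEC 5 -> ACC=12
Event 36 (EXEC): [MAIN] PC=6: HALT

Answer: 12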